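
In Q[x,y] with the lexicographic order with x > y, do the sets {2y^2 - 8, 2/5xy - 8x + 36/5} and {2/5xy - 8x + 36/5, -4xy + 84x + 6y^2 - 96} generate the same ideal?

No, the ideals differ.

Since reduced Gröbner bases are canonical representatives of ideals under a given ordering, it suffices to compute and compare them.
Buchberger on the first generating set:
f_1 = 2y^2 - 8, LT = y^2.
f_2 = 2/5xy - 8x + 36/5, LT = xy.

S(f_1,f_2): lcm = xy^2. S = 20xy - 4x - 18y.
  leading term xy: subtract (50)·f_2 from 20xy - 4x - 18y → 396x - 18y - 360
  leading term x: no divisor's leading term divides it; move 396x to the remainder.
  leading term y: no divisor's leading term divides it; move -18y to the remainder.
  leading term 1: no divisor's leading term divides it; move -360 to the remainder.
  remainder 396x - 18y - 360 ≠ 0; add g_3 = 396x - 18y - 360 to the basis.

The other S-polynomials (S(f_1,g_3), S(f_2,g_3)) all reduce to 0 modulo the current basis, so we have a Gröbner basis.
Inter-reduce: drop elements whose leading term is divisible by another's, tail-reduce, and make monic.
Reduced Gröbner basis: {x - 1/22y - 10/11, y^2 - 4}.

Buchberger on the second generating set:
h_1 = 2/5xy - 8x + 36/5, LT = xy.
h_2 = -4xy + 84x + 6y^2 - 96, LT = xy.

S(h_1,h_2): lcm = xy. S = x + 3/2y^2 - 6.
  leading term x: no divisor's leading term divides it; move x to the remainder.
  leading term y^2: no divisor's leading term divides it; move 3/2y^2 to the remainder.
  leading term 1: no divisor's leading term divides it; move -6 to the remainder.
  remainder x + 3/2y^2 - 6 ≠ 0; add k_3 = x + 3/2y^2 - 6 to the basis.

S(h_1,k_3): lcm = xy. S = -20x - 3/2y^3 + 6y + 18.
  leading term x: subtract (-20)·k_3 from -20x - 3/2y^3 + 6y + 18 → -3/2y^3 + 30y^2 + 6y - 102
  leading term y^3: no divisor's leading term divides it; move -3/2y^3 to the remainder.
  leading term y^2: no divisor's leading term divides it; move 30y^2 to the remainder.
  leading term y: no divisor's leading term divides it; move 6y to the remainder.
  leading term 1: no divisor's leading term divides it; move -102 to the remainder.
  remainder -3/2y^3 + 30y^2 + 6y - 102 ≠ 0; add k_4 = -3/2y^3 + 30y^2 + 6y - 102 to the basis.

The other S-polynomials (S(h_2,k_3), S(h_1,k_4), S(h_2,k_4), S(k_3,k_4)) all reduce to 0 modulo the current basis, so we have a Gröbner basis.
Inter-reduce: drop elements whose leading term is divisible by another's, tail-reduce, and make monic.
Reduced Gröbner basis: {x + 3/2y^2 - 6, y^3 - 20y^2 - 4y + 68}.

The bases are distinct; the ideals are different.
The choice of monomial ordering does not affect the verdict — as long as both bases are computed under the same ordering, their equality decides ideal equality.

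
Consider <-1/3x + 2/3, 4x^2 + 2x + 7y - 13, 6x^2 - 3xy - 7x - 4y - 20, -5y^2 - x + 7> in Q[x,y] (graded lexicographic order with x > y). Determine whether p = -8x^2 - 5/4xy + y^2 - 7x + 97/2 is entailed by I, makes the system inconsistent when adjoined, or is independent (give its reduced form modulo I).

Adjoining -8x^2 - 5/4xy + y^2 - 7x + 97/2 makes the ideal the whole ring: the system is inconsistent.

First compute the reduced Gröbner basis of I by Buchberger's algorithm.
f_1 = -1/3x + 2/3, LT = x.
f_2 = 4x^2 + 2x + 7y - 13, LT = x^2.
f_3 = 6x^2 - 3xy - 7x - 4y - 20, LT = x^2.
f_4 = -5y^2 - x + 7, LT = y^2.

S(f_1,f_2): lcm = x^2. S = -5/2x - 7/4y + 13/4.
  leading term x: subtract (15/2)·f_1 from -5/2x - 7/4y + 13/4 → -7/4y - 7/4
  leading term y: no divisor's leading term divides it; move -7/4y to the remainder.
  leading term 1: no divisor's leading term divides it; move -7/4 to the remainder.
  remainder -7/4y - 7/4 ≠ 0; add h_5 = -7/4y - 7/4 to the basis.

The other S-polynomials (S(f_1,f_3), S(f_1,f_4), S(f_2,f_3), S(f_2,f_4), S(f_3,f_4), S(f_1,h_5), S(f_2,h_5), S(f_3,h_5), S(f_4,h_5)) all reduce to 0 modulo the current basis, so we have a Gröbner basis.
Inter-reduce: drop elements whose leading term is divisible by another's, tail-reduce, and make monic.
Reduced Gröbner basis: {x - 2, y + 1}.
Label its elements g_1 = x - 2, g_2 = y + 1.

Reduce p = -8x^2 - 5/4xy + y^2 - 7x + 97/2 modulo G:
  leading term x^2: subtract (-8x)·g_1 from -8x^2 - 5/4xy + y^2 - 7x + 97/2 → -5/4xy + y^2 - 23x + 97/2
  leading term xy: subtract (-5/4y)·g_1 from -5/4xy + y^2 - 23x + 97/2 → y^2 - 23x - 5/2y + 97/2
  leading term y^2: subtract (y)·g_2 from y^2 - 23x - 5/2y + 97/2 → -23x - 7/2y + 97/2
  leading term x: subtract (-23)·g_1 from -23x - 7/2y + 97/2 → -7/2y + 5/2
  leading term y: subtract (-7/2)·g_2 from -7/2y + 5/2 → 6
  leading term 1: no divisor's leading term divides it; move 6 to the remainder.
  normal form = 6.
The normal form is nonzero, so p ∉ I. Since p minus its normal form lies in I, I + (p) = I + (r) where r = 6; decide whether this ideal is the whole ring.
Here r = 6 is a nonzero constant, hence a unit: 1 ∈ I + (p), the Gröbner basis of I + (p) is {1}, and the enlarged system has no common solution — adjoining p is inconsistent.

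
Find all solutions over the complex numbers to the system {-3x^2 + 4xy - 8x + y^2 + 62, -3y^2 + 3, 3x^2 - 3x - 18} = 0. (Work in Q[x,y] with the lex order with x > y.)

{(3, -1)}

Compute a lex Gröbner basis by Buchberger's algorithm.
f_1 = -3x^2 + 4xy - 8x + y^2 + 62, LT = x^2.
f_2 = -3y^2 + 3, LT = y^2.
f_3 = 3x^2 - 3x - 18, LT = x^2.

S(f_1,f_3): lcm = x^2. S = -4/3xy + 11/3x - 1/3y^2 - 44/3.
  reduce S modulo (f_1, f_2, f_3):
  remainder -4/3xy + 11/3x - 15 ≠ 0; add h_4 = -4/3xy + 11/3x - 15 to the basis.

S(f_1,h_4): lcm = x^2y. S = 11/4x^2 - 4/3xy^2 + 8/3xy - 45/4x - 1/3y^3 - 62/3y.
  reduce S modulo (f_1, f_2, f_3, h_4):
  remainder -5/2x - 21y - 27/2 ≠ 0; add h_5 = -5/2x - 21y - 27/2 to the basis.

S(f_2,h_4): lcm = xy^2. S = 11/4xy - x - 45/4y.
  reduce S modulo (f_1, f_2, f_3, h_4, h_5):
  remainder -531/8y - 531/8 ≠ 0; add h_6 = -531/8y - 531/8 to the basis.

The other S-polynomials (S(f_1,f_2), S(f_2,f_3), S(f_3,h_4), S(f_1,h_5), S(f_2,h_5), S(f_3,h_5), S(h_4,h_5), S(f_1,h_6), S(f_2,h_6), S(f_3,h_6), S(h_4,h_6), S(h_5,h_6)) all reduce to 0 modulo the current basis, so we have a Gröbner basis.
Inter-reduce: drop elements whose leading term is divisible by another's, tail-reduce, and make monic.
Reduced Gröbner basis: {x - 3, y + 1}.

The lex basis is triangular: the last element involves only y. Solving y + 1 = 0 gives y ∈ {-1}; substituting each value into the earlier elements determines the remaining variables.
  y = -1: the earlier basis element becomes x - 3 = 0, giving x = 3 — point (3, -1).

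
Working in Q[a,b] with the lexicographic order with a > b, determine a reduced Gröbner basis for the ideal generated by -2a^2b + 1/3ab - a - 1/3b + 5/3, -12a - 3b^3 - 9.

G = {a + 1/4b^3 + 3/4, b^7 + 20/3b^4 - 2b^3 + 41/3b - 58/3}

f_1 = -2a^2b + 1/3ab - a - 1/3b + 5/3, LT = a^2b.
f_2 = -12a - 3b^3 - 9, LT = a.

S(f_1,f_2): lcm = a^2b. S = -1/4ab^4 - 11/12ab + 1/2a + 1/6b - 5/6.
  leading term ab^4: subtract (1/48b^4)·f_2 from -1/4ab^4 - 11/12ab + 1/2a + 1/6b - 5/6 → -11/12ab + 1/2a + 1/16b^7 + 3/16b^4 + 1/6b - 5/6
  leading term ab: subtract (11/144b)·f_2 from -11/12ab + 1/2a + 1/16b^7 + 3/16b^4 + 1/6b - 5/6 → 1/2a + 1/16b^7 + 5/12b^4 + 41/48b - 5/6
  leading term a: subtract (-1/24)·f_2 from 1/2a + 1/16b^7 + 5/12b^4 + 41/48b - 5/6 → 1/16b^7 + 5/12b^4 - 1/8b^3 + 41/48b - 29/24
  leading term b^7: no divisor's leading term divides it; move 1/16b^7 to the remainder.
  leading term b^4: no divisor's leading term divides it; move 5/12b^4 to the remainder.
  leading term b^3: no divisor's leading term divides it; move -1/8b^3 to the remainder.
  leading term b: no divisor's leading term divides it; move 41/48b to the remainder.
  leading term 1: no divisor's leading term divides it; move -29/24 to the remainder.
  remainder 1/16b^7 + 5/12b^4 - 1/8b^3 + 41/48b - 29/24 ≠ 0; add g_3 = 1/16b^7 + 5/12b^4 - 1/8b^3 + 41/48b - 29/24 to the basis.

S(f_1,g_3): lcm = a^2b^7. S = -20/3a^2b^4 + 2a^2b^3 - 41/3a^2b + 58/3a^2 - 1/6ab^7 + 1/2ab^6 + 1/6b^7 - 5/6b^6.
  leading term a^2b^4: subtract (10/3b^3)·f_1 from -20/3a^2b^4 + 2a^2b^3 - 41/3a^2b + 58/3a^2 - 1/6ab^7 + 1/2ab^6 + 1/6b^7 - 5/6b^6 → 2a^2b^3 - 41/3a^2b + 58/3a^2 - 1/6ab^7 + 1/2ab^6 - 10/9ab^4 + 10/3ab^3 + 1/6b^7 - 5/6b^6 + 10/9b^4 - 50/9b^3
  leading term a^2b^3: subtract (-b^2)·f_1 from 2a^2b^3 - 41/3a^2b + 58/3a^2 - 1/6ab^7 + 1/2ab^6 - 10/9ab^4 + 10/3ab^3 + 1/6b^7 - 5/6b^6 + 10/9b^4 - 50/9b^3 → -41/3a^2b + 58/3a^2 - 1/6ab^7 + 1/2ab^6 - 10/9ab^4 + 11/3ab^3 - ab^2 + 1/6b^7 - 5/6b^6 + 10/9b^4 - 53/9b^3 + 5/3b^2
  leading term a^2b: subtract (41/6)·f_1 from -41/3a^2b + 58/3a^2 - 1/6ab^7 + 1/2ab^6 - 10/9ab^4 + 11/3ab^3 - ab^2 + 1/6b^7 - 5/6b^6 + 10/9b^4 - 53/9b^3 + 5/3b^2 → 58/3a^2 - 1/6ab^7 + 1/2ab^6 - 10/9ab^4 + 11/3ab^3 - ab^2 - 41/18ab + 41/6a + 1/6b^7 - 5/6b^6 + 10/9b^4 - 53/9b^3 + 5/3b^2 + 41/18b - 205/18
  leading term a^2: subtract (-29/18a)·f_2 from 58/3a^2 - 1/6ab^7 + 1/2ab^6 - 10/9ab^4 + 11/3ab^3 - ab^2 - 41/18ab + 41/6a + 1/6b^7 - 5/6b^6 + 10/9b^4 - 53/9b^3 + 5/3b^2 + 41/18b - 205/18 → -1/6ab^7 + 1/2ab^6 - 10/9ab^4 - 7/6ab^3 - ab^2 - 41/18ab - 23/3a + 1/6b^7 - 5/6b^6 + 10/9b^4 - 53/9b^3 + 5/3b^2 + 41/18b - 205/18
  leading term ab^7: subtract (1/72b^7)·f_2 from -1/6ab^7 + 1/2ab^6 - 10/9ab^4 - 7/6ab^3 - ab^2 - 41/18ab - 23/3a + 1/6b^7 - 5/6b^6 + 10/9b^4 - 53/9b^3 + 5/3b^2 + 41/18b - 205/18 → 1/2ab^6 - 10/9ab^4 - 7/6ab^3 - ab^2 - 41/18ab - 23/3a + 1/24b^10 + 7/24b^7 - 5/6b^6 + 10/9b^4 - 53/9b^3 + 5/3b^2 + 41/18b - 205/18
  leading term ab^6: subtract (-1/24b^6)·f_2 from 1/2ab^6 - 10/9ab^4 - 7/6ab^3 - ab^2 - 41/18ab - 23/3a + 1/24b^10 + 7/24b^7 - 5/6b^6 + 10/9b^4 - 53/9b^3 + 5/3b^2 + 41/18b - 205/18 → -10/9ab^4 - 7/6ab^3 - ab^2 - 41/18ab - 23/3a + 1/24b^10 - 1/8b^9 + 7/24b^7 - 29/24b^6 + 10/9b^4 - 53/9b^3 + 5/3b^2 + 41/18b - 205/18
  leading term ab^4: subtract (5/54b^4)·f_2 from -10/9ab^4 - 7/6ab^3 - ab^2 - 41/18ab - 23/3a + 1/24b^10 - 1/8b^9 + 7/24b^7 - 29/24b^6 + 10/9b^4 - 53/9b^3 + 5/3b^2 + 41/18b - 205/18 → -7/6ab^3 - ab^2 - 41/18ab - 23/3a + 1/24b^10 - 1/8b^9 + 41/72b^7 - 29/24b^6 + 35/18b^4 - 53/9b^3 + 5/3b^2 + 41/18b - 205/18
  leading term ab^3: subtract (7/72b^3)·f_2 from -7/6ab^3 - ab^2 - 41/18ab - 23/3a + 1/24b^10 - 1/8b^9 + 41/72b^7 - 29/24b^6 + 35/18b^4 - 53/9b^3 + 5/3b^2 + 41/18b - 205/18 → -ab^2 - 41/18ab - 23/3a + 1/24b^10 - 1/8b^9 + 41/72b^7 - 11/12b^6 + 35/18b^4 - 361/72b^3 + 5/3b^2 + 41/18b - 205/18
  leading term ab^2: subtract (1/12b^2)·f_2 from -ab^2 - 41/18ab - 23/3a + 1/24b^10 - 1/8b^9 + 41/72b^7 - 11/12b^6 + 35/18b^4 - 361/72b^3 + 5/3b^2 + 41/18b - 205/18 → -41/18ab - 23/3a + 1/24b^10 - 1/8b^9 + 41/72b^7 - 11/12b^6 + 1/4b^5 + 35/18b^4 - 361/72b^3 + 29/12b^2 + 41/18b - 205/18
  leading term ab: subtract (41/216b)·f_2 from -41/18ab - 23/3a + 1/24b^10 - 1/8b^9 + 41/72b^7 - 11/12b^6 + 1/4b^5 + 35/18b^4 - 361/72b^3 + 29/12b^2 + 41/18b - 205/18 → -23/3a + 1/24b^10 - 1/8b^9 + 41/72b^7 - 11/12b^6 + 1/4b^5 + 181/72b^4 - 361/72b^3 + 29/12b^2 + 287/72b - 205/18
  leading term a: subtract (23/36)·f_2 from -23/3a + 1/24b^10 - 1/8b^9 + 41/72b^7 - 11/12b^6 + 1/4b^5 + 181/72b^4 - 361/72b^3 + 29/12b^2 + 287/72b - 205/18 → 1/24b^10 - 1/8b^9 + 41/72b^7 - 11/12b^6 + 1/4b^5 + 181/72b^4 - 223/72b^3 + 29/12b^2 + 287/72b - 203/36
  leading term b^10: subtract (2/3b^3)·g_3 from 1/24b^10 - 1/8b^9 + 41/72b^7 - 11/12b^6 + 1/4b^5 + 181/72b^4 - 223/72b^3 + 29/12b^2 + 287/72b - 203/36 → -1/8b^9 + 7/24b^7 - 5/6b^6 + 1/4b^5 + 35/18b^4 - 55/24b^3 + 29/12b^2 + 287/72b - 203/36
  leading term b^9: subtract (-2b^2)·g_3 from -1/8b^9 + 7/24b^7 - 5/6b^6 + 1/4b^5 + 35/18b^4 - 55/24b^3 + 29/12b^2 + 287/72b - 203/36 → 7/24b^7 + 35/18b^4 - 7/12b^3 + 287/72b - 203/36
  leading term b^7: subtract (14/3)·g_3 from 7/24b^7 + 35/18b^4 - 7/12b^3 + 287/72b - 203/36 → 0
  remainder 0.

S(f_2,g_3): leading monomials are coprime, so the S-polynomial reduces to 0 (Buchberger's first criterion).
Every S-polynomial of the final basis reduces to 0, so we have a Gröbner basis.
Inter-reduce: drop elements whose leading term is divisible by another's, tail-reduce, and make monic.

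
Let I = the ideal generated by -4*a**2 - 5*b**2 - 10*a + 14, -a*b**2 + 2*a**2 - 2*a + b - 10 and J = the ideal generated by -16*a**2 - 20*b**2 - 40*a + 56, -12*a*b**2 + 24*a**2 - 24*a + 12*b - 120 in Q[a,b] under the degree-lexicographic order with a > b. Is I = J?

For a fixed monomial order, each ideal has a unique reduced Gröbner basis; comparing bases decides equality.
Buchberger on the first generating set:
f_1 = -4*a**2 - 5*b**2 - 10*a + 14, LT = a**2.
f_2 = -a*b**2 + 2*a**2 - 2*a + b - 10, LT = a*b**2.

S(f_1,f_2): lcm = a**2*b**2. S = 5/4*b**4 + 2*a**3 + 5/2*a*b**2 - 2*a**2 + a*b - 7/2*b**2 - 10*a.
  leading term b**4: no divisor's leading term divides it; move 5/4*b**4 to the remainder.
  leading term a**3: subtract (-1/2*a)·f_1 from 2*a**3 + 5/2*a*b**2 - 2*a**2 + a*b - 7/2*b**2 - 10*a → -7*a**2 + a*b - 7/2*b**2 - 3*a
  leading term a**2: subtract (7/4)·f_1 from -7*a**2 + a*b - 7/2*b**2 - 3*a → a*b + 21/4*b**2 + 29/2*a - 49/2
  leading term a*b: no divisor's leading term divides it; move a*b to the remainder.
  leading term b**2: no divisor's leading term divides it; move 21/4*b**2 to the remainder.
  leading term a: no divisor's leading term divides it; move 29/2*a to the remainder.
  leading term 1: no divisor's leading term divides it; move -49/2 to the remainder.
  remainder 5/4*b**4 + a*b + 21/4*b**2 + 29/2*a - 49/2 ≠ 0; add g_3 = 5/4*b**4 + a*b + 21/4*b**2 + 29/2*a - 49/2 to the basis.

The other S-polynomials (S(f_1,g_3), S(f_2,g_3)) all reduce to 0 modulo the current basis, so we have a Gröbner basis.
Inter-reduce: drop elements whose leading term is divisible by another's, tail-reduce, and make monic.
Reduced Gröbner basis: {b**4 + 4/5*a*b + 21/5*b**2 + 58/5*a - 98/5, a*b**2 + 5/2*b**2 + 7*a - b + 3, a**2 + 5/4*b**2 + 5/2*a - 7/2}.

Buchberger on the second generating set:
h_1 = -16*a**2 - 20*b**2 - 40*a + 56, LT = a**2.
h_2 = -12*a*b**2 + 24*a**2 - 24*a + 12*b - 120, LT = a*b**2.

S(h_1,h_2): lcm = a**2*b**2. S = 5/4*b**4 + 2*a**3 + 5/2*a*b**2 - 2*a**2 + a*b - 7/2*b**2 - 10*a.
  leading term b**4: no divisor's leading term divides it; move 5/4*b**4 to the remainder.
  leading term a**3: subtract (-1/8*a)·h_1 from 2*a**3 + 5/2*a*b**2 - 2*a**2 + a*b - 7/2*b**2 - 10*a → -7*a**2 + a*b - 7/2*b**2 - 3*a
  leading term a**2: subtract (7/16)·h_1 from -7*a**2 + a*b - 7/2*b**2 - 3*a → a*b + 21/4*b**2 + 29/2*a - 49/2
  leading term a*b: no divisor's leading term divides it; move a*b to the remainder.
  leading term b**2: no divisor's leading term divides it; move 21/4*b**2 to the remainder.
  leading term a: no divisor's leading term divides it; move 29/2*a to the remainder.
  leading term 1: no divisor's leading term divides it; move -49/2 to the remainder.
  remainder 5/4*b**4 + a*b + 21/4*b**2 + 29/2*a - 49/2 ≠ 0; add k_3 = 5/4*b**4 + a*b + 21/4*b**2 + 29/2*a - 49/2 to the basis.

The other S-polynomials (S(h_1,k_3), S(h_2,k_3)) all reduce to 0 modulo the current basis, so we have a Gröbner basis.
Inter-reduce: drop elements whose leading term is divisible by another's, tail-reduce, and make monic.
Reduced Gröbner basis: {b**4 + 4/5*a*b + 21/5*b**2 + 58/5*a - 98/5, a*b**2 + 5/2*b**2 + 7*a - b + 3, a**2 + 5/4*b**2 + 5/2*a - 7/2}.

The two bases agree; hence the ideals are identical.

Yes, the ideals are equal.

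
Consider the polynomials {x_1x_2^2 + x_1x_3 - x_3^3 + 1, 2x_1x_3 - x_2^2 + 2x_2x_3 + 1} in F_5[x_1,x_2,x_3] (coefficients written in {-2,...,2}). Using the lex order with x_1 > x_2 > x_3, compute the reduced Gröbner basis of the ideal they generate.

This is the nonlinear analogue of row-reducing a linear system.

f_1 = x_1x_2^2 + x_1x_3 - x_3^3 + 1, LT = x_1x_2^2.
f_2 = 2x_1x_3 - x_2^2 + 2x_2x_3 + 1, LT = x_1x_3.

S(f_1,f_2): lcm = x_1x_2^2x_3. S = x_1x_3^2 - 2x_2^4 - x_2^3x_3 + 2x_2^2 - x_3^4 + x_3.
  leading term x_1x_3^2: subtract (-2x_3)·f_2 from x_1x_3^2 - 2x_2^4 - x_2^3x_3 + 2x_2^2 - x_3^4 + x_3 → -2x_2^4 - x_2^3x_3 - 2x_2^2x_3 + 2x_2^2 - x_2x_3^2 - x_3^4 - 2x_3
  leading term x_2^4: no divisor's leading term divides it; move -2x_2^4 to the remainder.
  leading term x_2^3x_3: no divisor's leading term divides it; move -x_2^3x_3 to the remainder.
  leading term x_2^2x_3: no divisor's leading term divides it; move -2x_2^2x_3 to the remainder.
  leading term x_2^2: no divisor's leading term divides it; move 2x_2^2 to the remainder.
  leading term x_2x_3^2: no divisor's leading term divides it; move -x_2x_3^2 to the remainder.
  leading term x_3^4: no divisor's leading term divides it; move -x_3^4 to the remainder.
  leading term x_3: no divisor's leading term divides it; move -2x_3 to the remainder.
  remainder -2x_2^4 - x_2^3x_3 - 2x_2^2x_3 + 2x_2^2 - x_2x_3^2 - x_3^4 - 2x_3 ≠ 0; add g_3 = -2x_2^4 - x_2^3x_3 - 2x_2^2x_3 + 2x_2^2 - x_2x_3^2 - x_3^4 - 2x_3 to the basis.

The other S-polynomials (S(f_1,g_3), S(f_2,g_3)) all reduce to 0 modulo the current basis, so we have a Gröbner basis.

G = {x_1x_2^2 - 2x_2^2 - x_2x_3 - x_3^3 - 2, x_1x_3 + 2x_2^2 + x_2x_3 - 2, x_2^4 - 2x_2^3x_3 + x_2^2x_3 - x_2^2 - 2x_2x_3^2 - 2x_3^4 + x_3}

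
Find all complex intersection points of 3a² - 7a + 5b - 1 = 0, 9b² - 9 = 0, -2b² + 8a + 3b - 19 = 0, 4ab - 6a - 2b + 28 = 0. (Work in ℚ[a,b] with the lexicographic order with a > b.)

Compute a lex Gröbner basis by Buchberger's algorithm.
f_1 = 3a² - 7a + 5b - 1, LT = a².
f_2 = 9b² - 9, LT = b².
f_3 = 8a - 2b² + 3b - 19, LT = a.
f_4 = 4ab - 6a - 2b + 28, LT = ab.

S(f_1,f_3): lcm = a². S = ¼ab² - ⅜ab + 1/24a + 5/3b - ⅓.
  leading term ab²: subtract (1/36a)·f_2 from ¼ab² - ⅜ab + 1/24a + 5/3b - ⅓ → -⅜ab + 7/24a + 5/3b - ⅓
  leading term ab: subtract (-3/64b)·f_3 from -⅜ab + 7/24a + 5/3b - ⅓ → 7/24a - 3/32b³ + 9/64b² + 149/192b - ⅓
  leading term a: subtract (7/192)·f_3 from 7/24a - 3/32b³ + 9/64b² + 149/192b - ⅓ → -3/32b³ + 41/192b² + ⅔b + 23/64
  leading term b³: subtract (-1/96b)·f_2 from -3/32b³ + 41/192b² + ⅔b + 23/64 → 41/192b² + 55/96b + 23/64
  leading term b²: subtract (41/1728)·f_2 from 41/192b² + 55/96b + 23/64 → 55/96b + 55/96
  leading term b: no divisor's leading term divides it; move 55/96b to the remainder.
  leading term 1: no divisor's leading term divides it; move 55/96 to the remainder.
  remainder 55/96b + 55/96 ≠ 0; add h_5 = 55/96b + 55/96 to the basis.

The other S-polynomials (S(f_1,f_2), S(f_1,f_4), S(f_2,f_3), S(f_2,f_4), S(f_3,f_4), S(f_1,h_5), S(f_2,h_5), S(f_3,h_5), S(f_4,h_5)) all reduce to 0 modulo the current basis, so we have a Gröbner basis.
Inter-reduce: drop elements whose leading term is divisible by another's, tail-reduce, and make monic.
Reduced Gröbner basis: {a - 3, b + 1}.

From the last basis element, b + 1 = 0, so b takes values in {-1}. Each choice, substituted upward through the basis, yields the corresponding point(s) of the solution set.
  b = -1: the earlier basis element becomes a - 3 = 0, giving a = 3 — point (3, -1).
Check: every point annihilates each of the original generators.

{(3, -1)}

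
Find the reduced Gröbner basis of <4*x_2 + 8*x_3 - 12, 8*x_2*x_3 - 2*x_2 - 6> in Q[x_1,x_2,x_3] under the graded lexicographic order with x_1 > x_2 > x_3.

G = {x_3**2 - 7/4*x_3 + 3/4, x_2 + 2*x_3 - 3}

f_1 = 4*x_2 + 8*x_3 - 12, LT = x_2.
f_2 = 8*x_2*x_3 - 2*x_2 - 6, LT = x_2*x_3.

S(f_1,f_2): lcm = x_2*x_3. S = 2*x_3**2 + 1/4*x_2 - 3*x_3 + 3/4.
  leading term x_3**2: no divisor's leading term divides it; move 2*x_3**2 to the remainder.
  leading term x_2: subtract (1/16)·f_1 from 1/4*x_2 - 3*x_3 + 3/4 → -7/2*x_3 + 3/2
  leading term x_3: no divisor's leading term divides it; move -7/2*x_3 to the remainder.
  leading term 1: no divisor's leading term divides it; move 3/2 to the remainder.
  remainder 2*x_3**2 - 7/2*x_3 + 3/2 ≠ 0; add g_3 = 2*x_3**2 - 7/2*x_3 + 3/2 to the basis.

S(f_1,g_3): leading monomials are coprime, so the S-polynomial reduces to 0 (Buchberger's first criterion).
S(f_2,g_3): lcm = x_2*x_3**2. S = 3/2*x_2*x_3 - 3/4*x_2 - 3/4*x_3.
  leading term x_2*x_3: subtract (3/8*x_3)·f_1 from 3/2*x_2*x_3 - 3/4*x_2 - 3/4*x_3 → -3*x_3**2 - 3/4*x_2 + 15/4*x_3
  leading term x_3**2: subtract (-3/2)·g_3 from -3*x_3**2 - 3/4*x_2 + 15/4*x_3 → -3/4*x_2 - 3/2*x_3 + 9/4
  leading term x_2: subtract (-3/16)·f_1 from -3/4*x_2 - 3/2*x_3 + 9/4 → 0
  remainder 0.

Every S-polynomial of the final basis reduces to 0, so we have a Gröbner basis.
Inter-reduce: drop elements whose leading term is divisible by another's, tail-reduce, and make monic.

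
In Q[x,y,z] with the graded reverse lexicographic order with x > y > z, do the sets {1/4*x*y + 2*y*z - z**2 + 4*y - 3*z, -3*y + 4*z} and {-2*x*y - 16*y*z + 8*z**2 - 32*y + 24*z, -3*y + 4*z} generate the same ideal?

Equality of ideals is decidable: compute both reduced Gröbner bases (unique for the ordering) and check whether they agree.
Buchberger on the first generating set:
f_1 = 1/4*x*y + 2*y*z - z**2 + 4*y - 3*z, LT = x*y.
f_2 = -3*y + 4*z, LT = y.

S(f_1,f_2): lcm = x*y. S = 4/3*x*z + 8*y*z - 4*z**2 + 16*y - 12*z.
  reduce S modulo (f_1, f_2):
  remainder 4/3*x*z + 20/3*z**2 + 28/3*z ≠ 0; add g_3 = 4/3*x*z + 20/3*z**2 + 28/3*z to the basis.

The other S-polynomials (S(f_1,g_3), S(f_2,g_3)) all reduce to 0 modulo the current basis, so we have a Gröbner basis.
Inter-reduce: drop elements whose leading term is divisible by another's, tail-reduce, and make monic.
Reduced Gröbner basis: {x*z + 5*z**2 + 7*z, y - 4/3*z}.

Buchberger on the second generating set:
h_1 = -2*x*y - 16*y*z + 8*z**2 - 32*y + 24*z, LT = x*y.
h_2 = -3*y + 4*z, LT = y.

S(h_1,h_2): lcm = x*y. S = 4/3*x*z + 8*y*z - 4*z**2 + 16*y - 12*z.
  reduce S modulo (h_1, h_2):
  remainder 4/3*x*z + 20/3*z**2 + 28/3*z ≠ 0; add k_3 = 4/3*x*z + 20/3*z**2 + 28/3*z to the basis.

The other S-polynomials (S(h_1,k_3), S(h_2,k_3)) all reduce to 0 modulo the current basis, so we have a Gröbner basis.
Inter-reduce: drop elements whose leading term is divisible by another's, tail-reduce, and make monic.
Reduced Gröbner basis: {x*z + 5*z**2 + 7*z, y - 4/3*z}.

The two bases agree; hence the ideals are identical.

Yes, the ideals are equal.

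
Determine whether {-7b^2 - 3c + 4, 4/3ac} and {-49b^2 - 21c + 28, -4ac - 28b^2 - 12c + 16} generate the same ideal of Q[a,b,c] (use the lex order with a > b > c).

Yes, the ideals are equal.

Since reduced Gröbner bases are canonical representatives of ideals under a given ordering, it suffices to compute and compare them.
Buchberger on the first generating set:
f_1 = -7b^2 - 3c + 4, LT = b^2.
f_2 = 4/3ac, LT = ac.

The S-polynomials (S(f_1,f_2)) all reduce to 0 modulo the current basis, so we have a Gröbner basis.
Inter-reduce: drop elements whose leading term is divisible by another's, tail-reduce, and make monic.
Reduced Gröbner basis: {ac, b^2 + 3/7c - 4/7}.

Buchberger on the second generating set:
h_1 = -49b^2 - 21c + 28, LT = b^2.
h_2 = -4ac - 28b^2 - 12c + 16, LT = ac.

The S-polynomials (S(h_1,h_2)) all reduce to 0 modulo the current basis, so we have a Gröbner basis.
Inter-reduce: drop elements whose leading term is divisible by another's, tail-reduce, and make monic.
Reduced Gröbner basis: {ac, b^2 + 3/7c - 4/7}.

The two bases agree; hence the ideals are identical.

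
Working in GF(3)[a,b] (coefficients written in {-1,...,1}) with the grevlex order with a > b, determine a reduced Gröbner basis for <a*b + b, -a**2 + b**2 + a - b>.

f_1 = a*b + b, LT = a*b.
f_2 = -a**2 + b**2 + a - b, LT = a**2.

S(f_1,f_2): lcm = a**2*b. S = b**3 - a*b - b**2.
  leading term b**3: no divisor's leading term divides it; move b**3 to the remainder.
  leading term a*b: subtract (-1)·f_1 from -a*b - b**2 → -b**2 + b
  leading term b**2: no divisor's leading term divides it; move -b**2 to the remainder.
  leading term b: no divisor's leading term divides it; move b to the remainder.
  remainder b**3 - b**2 + b ≠ 0; add g_3 = b**3 - b**2 + b to the basis.

The other S-polynomials (S(f_1,g_3), S(f_2,g_3)) all reduce to 0 modulo the current basis, so we have a Gröbner basis.

G = {b**3 - b**2 + b, a**2 - b**2 - a + b, a*b + b}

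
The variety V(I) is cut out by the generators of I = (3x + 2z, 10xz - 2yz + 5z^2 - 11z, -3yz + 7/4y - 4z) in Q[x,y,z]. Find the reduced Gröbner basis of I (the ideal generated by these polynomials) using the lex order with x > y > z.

G = {x + 2/3z, y + 10/7z^2 + 50/7z, z^3 + 53/12z^2 - 77/20z}

f_1 = 3x + 2z, LT = x.
f_2 = 10xz - 2yz + 5z^2 - 11z, LT = xz.
f_3 = -3yz + 7/4y - 4z, LT = yz.

S(f_1,f_2): lcm = xz. S = 1/5yz + 1/6z^2 + 11/10z.
  leading term yz: subtract (-1/15)·f_3 from 1/5yz + 1/6z^2 + 11/10z → 7/60y + 1/6z^2 + 5/6z
  leading term y: no divisor's leading term divides it; move 7/60y to the remainder.
  leading term z^2: no divisor's leading term divides it; move 1/6z^2 to the remainder.
  leading term z: no divisor's leading term divides it; move 5/6z to the remainder.
  remainder 7/60y + 1/6z^2 + 5/6z ≠ 0; add g_4 = 7/60y + 1/6z^2 + 5/6z to the basis.

S(f_3,g_4): lcm = yz. S = -7/12y - 10/7z^3 - 50/7z^2 + 4/3z.
  leading term y: subtract (-5)·g_4 from -7/12y - 10/7z^3 - 50/7z^2 + 4/3z → -10/7z^3 - 265/42z^2 + 11/2z
  leading term z^3: no divisor's leading term divides it; move -10/7z^3 to the remainder.
  leading term z^2: no divisor's leading term divides it; move -265/42z^2 to the remainder.
  leading term z: no divisor's leading term divides it; move 11/2z to the remainder.
  remainder -10/7z^3 - 265/42z^2 + 11/2z ≠ 0; add g_5 = -10/7z^3 - 265/42z^2 + 11/2z to the basis.

The other S-polynomials (S(f_1,f_3), S(f_2,f_3), S(f_1,g_4), S(f_2,g_4), S(f_1,g_5), S(f_2,g_5), S(f_3,g_5), S(g_4,g_5)) all reduce to 0 modulo the current basis, so we have a Gröbner basis.
Inter-reduce: drop elements whose leading term is divisible by another's, tail-reduce, and make monic.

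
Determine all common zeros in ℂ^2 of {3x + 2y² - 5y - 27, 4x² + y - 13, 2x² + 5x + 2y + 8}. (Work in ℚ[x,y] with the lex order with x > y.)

Compute a lex Gröbner basis by Buchberger's algorithm.
f_1 = 3x + 2y² - 5y - 27, LT = x.
f_2 = 4x² + y - 13, LT = x².
f_3 = 2x² + 5x + 2y + 8, LT = x².

S(f_1,f_2): lcm = x². S = ⅔xy² - 5/3xy - 9x - ¼y + 13/4.
  leading term xy²: subtract (2/9y²)·f_1 from ⅔xy² - 5/3xy - 9x - ¼y + 13/4 → -5/3xy - 9x - 4/9y⁴ + 10/9y³ + 6y² - ¼y + 13/4
  leading term xy: subtract (-5/9y)·f_1 from -5/3xy - 9x - 4/9y⁴ + 10/9y³ + 6y² - ¼y + 13/4 → -9x - 4/9y⁴ + 20/9y³ + 29/9y² - 61/4y + 13/4
  leading term x: subtract (-3)·f_1 from -9x - 4/9y⁴ + 20/9y³ + 29/9y² - 61/4y + 13/4 → -4/9y⁴ + 20/9y³ + 83/9y² - 121/4y - 311/4
  leading term y⁴: no divisor's leading term divides it; move -4/9y⁴ to the remainder.
  leading term y³: no divisor's leading term divides it; move 20/9y³ to the remainder.
  leading term y²: no divisor's leading term divides it; move 83/9y² to the remainder.
  leading term y: no divisor's leading term divides it; move -121/4y to the remainder.
  leading term 1: no divisor's leading term divides it; move -311/4 to the remainder.
  remainder -4/9y⁴ + 20/9y³ + 83/9y² - 121/4y - 311/4 ≠ 0; add h_4 = -4/9y⁴ + 20/9y³ + 83/9y² - 121/4y - 311/4 to the basis.

S(f_1,f_3): lcm = x². S = ⅔xy² - 5/3xy - 23/2x - y - 4.
  leading term xy²: subtract (2/9y²)·f_1 from ⅔xy² - 5/3xy - 23/2x - y - 4 → -5/3xy - 23/2x - 4/9y⁴ + 10/9y³ + 6y² - y - 4
  leading term xy: subtract (-5/9y)·f_1 from -5/3xy - 23/2x - 4/9y⁴ + 10/9y³ + 6y² - y - 4 → -23/2x - 4/9y⁴ + 20/9y³ + 29/9y² - 16y - 4
  leading term x: subtract (-23/6)·f_1 from -23/2x - 4/9y⁴ + 20/9y³ + 29/9y² - 16y - 4 → -4/9y⁴ + 20/9y³ + 98/9y² - 211/6y - 215/2
  leading term y⁴: subtract (1)·h_4 from -4/9y⁴ + 20/9y³ + 98/9y² - 211/6y - 215/2 → 5/3y² - 59/12y - 119/4
  leading term y²: no divisor's leading term divides it; move 5/3y² to the remainder.
  leading term y: no divisor's leading term divides it; move -59/12y to the remainder.
  leading term 1: no divisor's leading term divides it; move -119/4 to the remainder.
  remainder 5/3y² - 59/12y - 119/4 ≠ 0; add h_5 = 5/3y² - 59/12y - 119/4 to the basis.

S(f_2,f_3): lcm = x². S = -5/2x - ¾y - 29/4.
  leading term x: subtract (-⅚)·f_1 from -5/2x - ¾y - 29/4 → 5/3y² - 59/12y - 119/4
  leading term y²: subtract (1)·h_5 from 5/3y² - 59/12y - 119/4 → 0
  remainder 0.

S(f_1,h_4): leading monomials are coprime, so the S-polynomial reduces to 0 (Buchberger's first criterion).
S(f_2,h_4): leading monomials are coprime, so the S-polynomial reduces to 0 (Buchberger's first criterion).
S(f_3,h_4): leading monomials are coprime, so the S-polynomial reduces to 0 (Buchberger's first criterion).
S(f_1,h_5): leading monomials are coprime, so the S-polynomial reduces to 0 (Buchberger's first criterion).
S(f_2,h_5): leading monomials are coprime, so the S-polynomial reduces to 0 (Buchberger's first criterion).
S(f_3,h_5): leading monomials are coprime, so the S-polynomial reduces to 0 (Buchberger's first criterion).
S(h_4,h_5): lcm = y⁴. S = -41/20y³ - 29/10y² + 1089/16y + 2799/16.
  leading term y³: subtract (-123/100y)·h_5 from -41/20y³ - 29/10y² + 1089/16y + 2799/16 → -3579/400y² + 3147/100y + 2799/16
  leading term y²: subtract (-10737/2000)·h_5 from -3579/400y² + 3147/100y + 2799/16 → 40599/8000y + 121797/8000
  leading term y: no divisor's leading term divides it; move 40599/8000y to the remainder.
  leading term 1: no divisor's leading term divides it; move 121797/8000 to the remainder.
  remainder 40599/8000y + 121797/8000 ≠ 0; add h_6 = 40599/8000y + 121797/8000 to the basis.

S(f_1,h_6): leading monomials are coprime, so the S-polynomial reduces to 0 (Buchberger's first criterion).
S(f_2,h_6): leading monomials are coprime, so the S-polynomial reduces to 0 (Buchberger's first criterion).
S(f_3,h_6): leading monomials are coprime, so the S-polynomial reduces to 0 (Buchberger's first criterion).
S(h_4,h_6): lcm = y⁴. S = -8y³ - 83/4y² + 1089/16y + 2799/16.
  leading term y³: subtract (-24/5y)·h_5 from -8y³ - 83/4y² + 1089/16y + 2799/16 → -887/20y² - 5979/80y + 2799/16
  leading term y²: subtract (-2661/100)·h_5 from -887/20y² - 5979/80y + 2799/16 → -20557/100y - 61671/100
  leading term y: subtract (-1644560/40599)·h_6 from -20557/100y - 61671/100 → 0
  remainder 0.

S(h_5,h_6): lcm = y². S = -119/20y - 357/20.
  leading term y: subtract (-47600/40599)·h_6 from -119/20y - 357/20 → 0
  remainder 0.

Every S-polynomial of the final basis reduces to 0, so we have a Gröbner basis.
Inter-reduce: drop elements whose leading term is divisible by another's, tail-reduce, and make monic.
Reduced Gröbner basis: {x + 2, y + 3}.

Elimination: the polynomial y + 3 lies in the elimination ideal for y, so y ∈ {-3}. For each such y, the remaining basis elements (now univariate) give the rest of the solution.
  y = -3: the earlier basis element becomes x + 2 = 0, giving x = -2 — point (-2, -3).

{(-2, -3)}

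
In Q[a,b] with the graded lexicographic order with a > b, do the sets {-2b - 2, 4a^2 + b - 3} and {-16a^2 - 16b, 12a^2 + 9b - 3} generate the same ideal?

Two ideals are equal iff their reduced Gröbner bases coincide (the reduced basis is unique for a fixed ordering).
Buchberger on the first generating set:
f_1 = -2b - 2, LT = b.
f_2 = 4a^2 + b - 3, LT = a^2.

The S-polynomials (S(f_1,f_2)) all reduce to 0 modulo the current basis, so we have a Gröbner basis.
Inter-reduce: drop elements whose leading term is divisible by another's, tail-reduce, and make monic.
Reduced Gröbner basis: {a^2 - 1, b + 1}.

Buchberger on the second generating set:
h_1 = -16a^2 - 16b, LT = a^2.
h_2 = 12a^2 + 9b - 3, LT = a^2.

S(h_1,h_2): lcm = a^2. S = 1/4b + 1/4.
  leading term b: no divisor's leading term divides it; move 1/4b to the remainder.
  leading term 1: no divisor's leading term divides it; move 1/4 to the remainder.
  remainder 1/4b + 1/4 ≠ 0; add k_3 = 1/4b + 1/4 to the basis.

The other S-polynomials (S(h_1,k_3), S(h_2,k_3)) all reduce to 0 modulo the current basis, so we have a Gröbner basis.
Inter-reduce: drop elements whose leading term is divisible by another's, tail-reduce, and make monic.
Reduced Gröbner basis: {a^2 - 1, b + 1}.

Same reduced basis, so the two generating sets span the same ideal.

Yes, the ideals are equal.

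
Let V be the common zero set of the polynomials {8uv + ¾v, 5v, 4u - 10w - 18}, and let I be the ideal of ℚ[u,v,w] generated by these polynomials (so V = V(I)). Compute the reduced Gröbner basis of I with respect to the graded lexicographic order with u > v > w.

f_1 = 8uv + ¾v, LT = uv.
f_2 = 5v, LT = v.
f_3 = 4u - 10w - 18, LT = u.

The S-polynomials (S(f_1,f_2), S(f_1,f_3), S(f_2,f_3)) all reduce to 0 modulo the current basis, so we have a Gröbner basis.
Inter-reduce: drop elements whose leading term is divisible by another's, tail-reduce, and make monic.

G = {u - 5/2w - 9/2, v}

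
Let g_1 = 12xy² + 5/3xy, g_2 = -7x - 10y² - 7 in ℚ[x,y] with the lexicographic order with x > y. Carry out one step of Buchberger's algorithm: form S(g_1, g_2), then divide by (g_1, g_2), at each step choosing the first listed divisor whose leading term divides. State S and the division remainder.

S(g_1, g_2) = 5/36xy - 10/7y⁴ - y²; remainder on division = -10/7y⁴ - 25/126y³ - y² - 5/36y.

lcm(LM(g_1), LM(g_2)) = xy².
S = (lcm/LT(g_1))·g_1 − (lcm/LT(g_2))·g_2 = 5/36xy - 10/7y⁴ - y².
Reduce S modulo (g_1, g_2) in that order:
  leading term xy: subtract (-5/252y)·g_2 from 5/36xy - 10/7y⁴ - y² → -10/7y⁴ - 25/126y³ - y² - 5/36y
  leading term y⁴: no divisor's leading term divides it; move -10/7y⁴ to the remainder.
  leading term y³: no divisor's leading term divides it; move -25/126y³ to the remainder.
  leading term y²: no divisor's leading term divides it; move -y² to the remainder.
  leading term y: no divisor's leading term divides it; move -5/36y to the remainder.
The remainder -10/7y⁴ - 25/126y³ - y² - 5/36y is nonzero, so it would be added as the next basis element.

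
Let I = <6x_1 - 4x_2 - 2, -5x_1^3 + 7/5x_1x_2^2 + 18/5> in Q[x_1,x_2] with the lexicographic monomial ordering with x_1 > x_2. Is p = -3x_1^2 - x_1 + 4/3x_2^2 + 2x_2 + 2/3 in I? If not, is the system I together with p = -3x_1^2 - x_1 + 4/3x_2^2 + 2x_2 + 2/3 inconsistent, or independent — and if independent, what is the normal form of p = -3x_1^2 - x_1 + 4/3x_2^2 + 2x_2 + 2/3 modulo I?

-3x_1^2 - x_1 + 4/3x_2^2 + 2x_2 + 2/3 lies in I (it reduces to 0).

First compute the reduced Gröbner basis of I by Buchberger's algorithm.
f_1 = 6x_1 - 4x_2 - 2, LT = x_1.
f_2 = -5x_1^3 + 7/5x_1x_2^2 + 18/5, LT = x_1^3.

S(f_1,f_2): lcm = x_1^3. S = -2/3x_1^2x_2 - 1/3x_1^2 + 7/25x_1x_2^2 + 18/25.
  leading term x_1^2x_2: subtract (-1/9x_1x_2)·f_1 from -2/3x_1^2x_2 - 1/3x_1^2 + 7/25x_1x_2^2 + 18/25 → -1/3x_1^2 - 37/225x_1x_2^2 - 2/9x_1x_2 + 18/25
  leading term x_1^2: subtract (-1/18x_1)·f_1 from -1/3x_1^2 - 37/225x_1x_2^2 - 2/9x_1x_2 + 18/25 → -37/225x_1x_2^2 - 4/9x_1x_2 - 1/9x_1 + 18/25
  leading term x_1x_2^2: subtract (-37/1350x_2^2)·f_1 from -37/225x_1x_2^2 - 4/9x_1x_2 - 1/9x_1 + 18/25 → -4/9x_1x_2 - 1/9x_1 - 74/675x_2^3 - 37/675x_2^2 + 18/25
  leading term x_1x_2: subtract (-2/27x_2)·f_1 from -4/9x_1x_2 - 1/9x_1 - 74/675x_2^3 - 37/675x_2^2 + 18/25 → -1/9x_1 - 74/675x_2^3 - 79/225x_2^2 - 4/27x_2 + 18/25
  leading term x_1: subtract (-1/54)·f_1 from -1/9x_1 - 74/675x_2^3 - 79/225x_2^2 - 4/27x_2 + 18/25 → -74/675x_2^3 - 79/225x_2^2 - 2/9x_2 + 461/675
  leading term x_2^3: no divisor's leading term divides it; move -74/675x_2^3 to the remainder.
  leading term x_2^2: no divisor's leading term divides it; move -79/225x_2^2 to the remainder.
  leading term x_2: no divisor's leading term divides it; move -2/9x_2 to the remainder.
  leading term 1: no divisor's leading term divides it; move 461/675 to the remainder.
  remainder -74/675x_2^3 - 79/225x_2^2 - 2/9x_2 + 461/675 ≠ 0; add h_3 = -74/675x_2^3 - 79/225x_2^2 - 2/9x_2 + 461/675 to the basis.

S(f_1,h_3): leading monomials are coprime, so the S-polynomial reduces to 0 (Buchberger's first criterion).
S(f_2,h_3): leading monomials are coprime, so the S-polynomial reduces to 0 (Buchberger's first criterion).
Every S-polynomial of the final basis reduces to 0, so we have a Gröbner basis.
Inter-reduce: drop elements whose leading term is divisible by another's, tail-reduce, and make monic.
Reduced Gröbner basis: {x_1 - 2/3x_2 - 1/3, x_2^3 + 237/74x_2^2 + 75/37x_2 - 461/74}.
Label its elements g_1 = x_1 - 2/3x_2 - 1/3, g_2 = x_2^3 + 237/74x_2^2 + 75/37x_2 - 461/74.

Reduce p = -3x_1^2 - x_1 + 4/3x_2^2 + 2x_2 + 2/3 modulo G:
  leading term x_1^2: subtract (-3x_1)·g_1 from -3x_1^2 - x_1 + 4/3x_2^2 + 2x_2 + 2/3 → -2x_1x_2 - 2x_1 + 4/3x_2^2 + 2x_2 + 2/3
  leading term x_1x_2: subtract (-2x_2)·g_1 from -2x_1x_2 - 2x_1 + 4/3x_2^2 + 2x_2 + 2/3 → -2x_1 + 4/3x_2 + 2/3
  leading term x_1: subtract (-2)·g_1 from -2x_1 + 4/3x_2 + 2/3 → 0
  normal form = 0.
Since the normal form is 0, p ∈ I.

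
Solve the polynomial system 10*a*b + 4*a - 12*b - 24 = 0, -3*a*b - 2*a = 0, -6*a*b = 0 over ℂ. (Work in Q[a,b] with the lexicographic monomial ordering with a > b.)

Compute a lex Gröbner basis by Buchberger's algorithm.
f_1 = 10*a*b + 4*a - 12*b - 24, LT = a*b.
f_2 = -3*a*b - 2*a, LT = a*b.
f_3 = -6*a*b, LT = a*b.

S(f_1,f_2): lcm = a*b. S = -4/15*a - 6/5*b - 12/5.
  reduce S modulo (f_1, f_2, f_3):
  remainder -4/15*a - 6/5*b - 12/5 ≠ 0; add h_4 = -4/15*a - 6/5*b - 12/5 to the basis.

S(f_1,f_3): lcm = a*b. S = 2/5*a - 6/5*b - 12/5.
  reduce S modulo (f_1, f_2, f_3, h_4):
  remainder -3*b - 6 ≠ 0; add h_5 = -3*b - 6 to the basis.

The other S-polynomials (S(f_2,f_3), S(f_1,h_4), S(f_2,h_4), S(f_3,h_4), S(f_1,h_5), S(f_2,h_5), S(f_3,h_5), S(h_4,h_5)) all reduce to 0 modulo the current basis, so we have a Gröbner basis.
Inter-reduce: drop elements whose leading term is divisible by another's, tail-reduce, and make monic.
Reduced Gröbner basis: {a, b + 2}.

From the last basis element, b + 2 = 0, so b takes values in {-2}. Each choice, substituted upward through the basis, yields the corresponding point(s) of the solution set.
  b = -2: the earlier basis element becomes a = 0, giving a = 0 — point (0, -2).

{(0, -2)}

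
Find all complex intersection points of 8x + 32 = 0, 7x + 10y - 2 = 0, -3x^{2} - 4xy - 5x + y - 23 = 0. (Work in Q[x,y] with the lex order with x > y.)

{(-4, 3)}

Compute a lex Gröbner basis by Buchberger's algorithm.
f_1 = 8x + 32, LT = x.
f_2 = 7x + 10y - 2, LT = x.
f_3 = -3x^{2} - 4xy - 5x + y - 23, LT = x^{2}.

S(f_1,f_2): lcm = x. S = -\tfrac{10}{7}y + \tfrac{30}{7}.
  leading term y: no divisor's leading term divides it; move -\tfrac{10}{7}y to the remainder.
  leading term 1: no divisor's leading term divides it; move \tfrac{30}{7} to the remainder.
  remainder -\tfrac{10}{7}y + \tfrac{30}{7} ≠ 0; add h_4 = -\tfrac{10}{7}y + \tfrac{30}{7} to the basis.

S(f_1,f_3): lcm = x^{2}. S = -\tfrac{4}{3}xy + \tfrac{7}{3}x + \tfrac{1}{3}y - \tfrac{23}{3}.
  leading term xy: subtract (-\tfrac{1}{6}y)·f_1 from -\tfrac{4}{3}xy + \tfrac{7}{3}x + \tfrac{1}{3}y - \tfrac{23}{3} → \tfrac{7}{3}x + \tfrac{17}{3}y - \tfrac{23}{3}
  leading term x: subtract (\tfrac{7}{24})·f_1 from \tfrac{7}{3}x + \tfrac{17}{3}y - \tfrac{23}{3} → \tfrac{17}{3}y - 17
  leading term y: subtract (-\tfrac{119}{30})·h_4 from \tfrac{17}{3}y - 17 → 0
  remainder 0.

S(f_2,f_3): lcm = x^{2}. S = \tfrac{2}{21}xy - \tfrac{41}{21}x + \tfrac{1}{3}y - \tfrac{23}{3}.
  leading term xy: subtract (\tfrac{1}{84}y)·f_1 from \tfrac{2}{21}xy - \tfrac{41}{21}x + \tfrac{1}{3}y - \tfrac{23}{3} → -\tfrac{41}{21}x - \tfrac{1}{21}y - \tfrac{23}{3}
  leading term x: subtract (-\tfrac{41}{168})·f_1 from -\tfrac{41}{21}x - \tfrac{1}{21}y - \tfrac{23}{3} → -\tfrac{1}{21}y + \tfrac{1}{7}
  leading term y: subtract (\tfrac{1}{30})·h_4 from -\tfrac{1}{21}y + \tfrac{1}{7} → 0
  remainder 0.

S(f_1,h_4): leading monomials are coprime, so the S-polynomial reduces to 0 (Buchberger's first criterion).
S(f_2,h_4): leading monomials are coprime, so the S-polynomial reduces to 0 (Buchberger's first criterion).
S(f_3,h_4): leading monomials are coprime, so the S-polynomial reduces to 0 (Buchberger's first criterion).
Every S-polynomial of the final basis reduces to 0, so we have a Gröbner basis.
Inter-reduce: drop elements whose leading term is divisible by another's, tail-reduce, and make monic.
Reduced Gröbner basis: {x + 4, y - 3}.

The lex basis is triangular: the last element involves only y. Solving y - 3 = 0 gives y ∈ {3}; substituting each value into the earlier elements determines the remaining variables.
  y = 3: the earlier basis element becomes x + 4 = 0, giving x = -4 — point (-4, 3).
This is the nonlinear analogue of row-reducing a linear system.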